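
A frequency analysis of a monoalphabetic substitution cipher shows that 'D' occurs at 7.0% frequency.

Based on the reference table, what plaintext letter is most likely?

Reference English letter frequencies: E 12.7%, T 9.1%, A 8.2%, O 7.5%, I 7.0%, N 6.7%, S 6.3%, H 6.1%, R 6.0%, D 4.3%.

Step 1: The observed frequency is 7.0%.
Step 2: Compare with English frequencies:
  E: 12.7% (difference: 5.7%)
  T: 9.1% (difference: 2.1%)
  A: 8.2% (difference: 1.2%)
  O: 7.5% (difference: 0.5%)
  I: 7.0% (difference: 0.0%) <-- closest
  N: 6.7% (difference: 0.3%)
  S: 6.3% (difference: 0.7%)
  H: 6.1% (difference: 0.9%)
  R: 6.0% (difference: 1.0%)
  D: 4.3% (difference: 2.7%)
Step 3: 'D' most likely represents 'I' (frequency 7.0%).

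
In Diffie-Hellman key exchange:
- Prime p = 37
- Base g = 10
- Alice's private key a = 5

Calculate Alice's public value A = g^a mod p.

Step 1: A = g^a mod p = 10^5 mod 37.
  10^1 mod 37 = 10
  10^2 mod 37 = (10 * 10) mod 37 = 26
  10^3 mod 37 = (26 * 10) mod 37 = 1
  10^4 mod 37 = (1 * 10) mod 37 = 10
  10^5 mod 37 = (10 * 10) mod 37 = 26
Result: A = 26.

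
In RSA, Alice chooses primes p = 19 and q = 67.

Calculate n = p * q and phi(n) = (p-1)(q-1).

Step 1: n = p * q = 19 * 67 = 1273.
Step 2: phi(n) = (p-1)(q-1) = 18 * 66 = 1188.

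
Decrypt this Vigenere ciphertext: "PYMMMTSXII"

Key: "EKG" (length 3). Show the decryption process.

Step 1: Key 'EKG' has length 3. Extended key: EKGEKGEKGE
Step 2: Decrypt each position:
  P(15) - E(4) = 11 = L
  Y(24) - K(10) = 14 = O
  M(12) - G(6) = 6 = G
  M(12) - E(4) = 8 = I
  M(12) - K(10) = 2 = C
  T(19) - G(6) = 13 = N
  S(18) - E(4) = 14 = O
  X(23) - K(10) = 13 = N
  I(8) - G(6) = 2 = C
  I(8) - E(4) = 4 = E
Plaintext: LOGICNONCE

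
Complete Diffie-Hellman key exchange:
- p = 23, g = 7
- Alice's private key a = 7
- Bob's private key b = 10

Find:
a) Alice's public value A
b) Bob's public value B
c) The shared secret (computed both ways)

Step 1: A = g^a mod p = 7^7 mod 23 = 5.
Step 2: B = g^b mod p = 7^10 mod 23 = 13.
Step 3: Alice computes s = B^a mod p = 13^7 mod 23 = 9.
Step 4: Bob computes s = A^b mod p = 5^10 mod 23 = 9.
Both sides agree: shared secret = 9.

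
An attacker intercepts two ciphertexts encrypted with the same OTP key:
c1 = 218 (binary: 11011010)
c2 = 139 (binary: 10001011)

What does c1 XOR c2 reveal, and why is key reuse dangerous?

Step 1: c1 XOR c2 = (m1 XOR k) XOR (m2 XOR k).
Step 2: By XOR associativity/commutativity: = m1 XOR m2 XOR k XOR k = m1 XOR m2.
Step 3: 11011010 XOR 10001011 = 01010001 = 81.
Step 4: The key cancels out! An attacker learns m1 XOR m2 = 81, revealing the relationship between plaintexts.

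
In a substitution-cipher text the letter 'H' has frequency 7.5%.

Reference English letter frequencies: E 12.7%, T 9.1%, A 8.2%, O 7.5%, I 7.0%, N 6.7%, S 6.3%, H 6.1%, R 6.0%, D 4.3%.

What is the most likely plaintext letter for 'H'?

Step 1: The observed frequency is 7.5%.
Step 2: Compare with English frequencies:
  E: 12.7% (difference: 5.2%)
  T: 9.1% (difference: 1.6%)
  A: 8.2% (difference: 0.7%)
  O: 7.5% (difference: 0.0%) <-- closest
  I: 7.0% (difference: 0.5%)
  N: 6.7% (difference: 0.8%)
  S: 6.3% (difference: 1.2%)
  H: 6.1% (difference: 1.4%)
  R: 6.0% (difference: 1.5%)
  D: 4.3% (difference: 3.2%)
Step 3: 'H' most likely represents 'O' (frequency 7.5%).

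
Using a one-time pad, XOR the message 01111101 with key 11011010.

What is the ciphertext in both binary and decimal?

Step 1: Write out the XOR operation bit by bit:
  Message: 01111101
  Key:     11011010
  XOR:     10100111
Step 2: Convert to decimal: 10100111 = 167.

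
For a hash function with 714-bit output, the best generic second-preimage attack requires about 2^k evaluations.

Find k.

Step 1: The hash has a 714-bit output.
Step 2: Second-preimage resistance means: given a specific input x, it should be infeasible to find a different y with h(y) = h(x).
With a 714-bit output, a generic search for a second preimage costs about 2^714 evaluations (each trial matches the fixed target with probability 2^-714).
Step 3: Security level = 714 bits.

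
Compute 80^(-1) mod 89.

Step 1: We need x such that 80 * x = 1 (mod 89).
Step 2: Using the extended Euclidean algorithm or trial:
  80 * 79 = 6320 = 71 * 89 + 1.
Step 3: Since 6320 mod 89 = 1, the inverse is x = 79.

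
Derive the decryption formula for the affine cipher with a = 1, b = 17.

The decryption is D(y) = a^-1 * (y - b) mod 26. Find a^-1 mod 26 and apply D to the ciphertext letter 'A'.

Step 1: Find a^-1, the modular inverse of 1 mod 26.
Step 2: We need 1 * a^-1 = 1 (mod 26).
Step 3: 1 * 1 = 1 = 0 * 26 + 1, so a^-1 = 1.
Step 4: D(y) = 1(y - 17) mod 26.
Step 5: Apply to 'A' (y = 0): D(0) = 1 * (0 - 17) mod 26 = 1 * -17 mod 26 = 9 -> 'J'.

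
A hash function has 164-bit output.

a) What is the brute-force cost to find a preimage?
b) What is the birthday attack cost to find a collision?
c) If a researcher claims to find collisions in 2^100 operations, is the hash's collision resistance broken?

Step 1: Preimage resistance requires brute-force of 2^164 operations.
Step 2: Collision resistance (birthday bound) = 2^(164/2) = 2^82.
Step 3: The claimed attack costs 2^100 operations.
Step 4: Since 2^100 >= 2^82, the claimed attack is no faster than the generic birthday attack, so this does not break collision resistance.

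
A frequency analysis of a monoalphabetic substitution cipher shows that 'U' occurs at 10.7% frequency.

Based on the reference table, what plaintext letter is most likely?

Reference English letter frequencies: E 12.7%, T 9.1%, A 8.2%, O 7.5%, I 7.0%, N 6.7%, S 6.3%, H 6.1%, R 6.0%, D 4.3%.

Step 1: The observed frequency is 10.7%.
Step 2: Compare with English frequencies:
  E: 12.7% (difference: 2.0%)
  T: 9.1% (difference: 1.6%) <-- closest
  A: 8.2% (difference: 2.5%)
  O: 7.5% (difference: 3.2%)
  I: 7.0% (difference: 3.7%)
  N: 6.7% (difference: 4.0%)
  S: 6.3% (difference: 4.4%)
  H: 6.1% (difference: 4.6%)
  R: 6.0% (difference: 4.7%)
  D: 4.3% (difference: 6.4%)
Step 3: 'U' most likely represents 'T' (frequency 9.1%).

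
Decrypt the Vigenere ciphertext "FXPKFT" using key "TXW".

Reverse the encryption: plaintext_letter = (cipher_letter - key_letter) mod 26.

Step 1: Extend key: TXWTXW
Step 2: Decrypt each letter (c - k) mod 26:
  F(5) - T(19) = (5-19) mod 26 = 12 = M
  X(23) - X(23) = (23-23) mod 26 = 0 = A
  P(15) - W(22) = (15-22) mod 26 = 19 = T
  K(10) - T(19) = (10-19) mod 26 = 17 = R
  F(5) - X(23) = (5-23) mod 26 = 8 = I
  T(19) - W(22) = (19-22) mod 26 = 23 = X
Plaintext: MATRIX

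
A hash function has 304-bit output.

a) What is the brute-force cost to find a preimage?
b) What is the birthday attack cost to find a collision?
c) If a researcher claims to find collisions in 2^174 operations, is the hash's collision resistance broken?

Step 1: Preimage resistance requires brute-force of 2^304 operations.
Step 2: Collision resistance (birthday bound) = 2^(304/2) = 2^152.
Step 3: The claimed attack costs 2^174 operations.
Step 4: Since 2^174 >= 2^152, the claimed attack is no faster than the generic birthday attack, so this does not break collision resistance.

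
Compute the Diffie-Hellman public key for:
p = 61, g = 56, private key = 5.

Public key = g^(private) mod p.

Step 1: A = g^a mod p = 56^5 mod 61.
  56^1 mod 61 = 56
  56^2 mod 61 = (56 * 56) mod 61 = 25
  56^3 mod 61 = (25 * 56) mod 61 = 58
  56^4 mod 61 = (58 * 56) mod 61 = 15
  56^5 mod 61 = (15 * 56) mod 61 = 47
Result: A = 47.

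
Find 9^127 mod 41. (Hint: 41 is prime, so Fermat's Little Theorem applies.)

Step 1: Since 41 is prime, by Fermat's Little Theorem: 9^40 = 1 (mod 41).
Step 2: Reduce exponent: 127 mod 40 = 7.
Step 3: So 9^127 = 9^7 (mod 41).
Step 4: 9^7 mod 41 = 32.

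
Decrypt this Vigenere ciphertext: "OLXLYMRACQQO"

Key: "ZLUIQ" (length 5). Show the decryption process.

Step 1: Key 'ZLUIQ' has length 5. Extended key: ZLUIQZLUIQZL
Step 2: Decrypt each position:
  O(14) - Z(25) = 15 = P
  L(11) - L(11) = 0 = A
  X(23) - U(20) = 3 = D
  L(11) - I(8) = 3 = D
  Y(24) - Q(16) = 8 = I
  M(12) - Z(25) = 13 = N
  R(17) - L(11) = 6 = G
  A(0) - U(20) = 6 = G
  C(2) - I(8) = 20 = U
  Q(16) - Q(16) = 0 = A
  Q(16) - Z(25) = 17 = R
  O(14) - L(11) = 3 = D
Plaintext: PADDINGGUARD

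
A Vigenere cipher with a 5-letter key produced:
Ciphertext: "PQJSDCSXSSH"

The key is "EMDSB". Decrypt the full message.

Step 1: Key 'EMDSB' has length 5. Extended key: EMDSBEMDSBE
Step 2: Decrypt each position:
  P(15) - E(4) = 11 = L
  Q(16) - M(12) = 4 = E
  J(9) - D(3) = 6 = G
  S(18) - S(18) = 0 = A
  D(3) - B(1) = 2 = C
  C(2) - E(4) = 24 = Y
  S(18) - M(12) = 6 = G
  X(23) - D(3) = 20 = U
  S(18) - S(18) = 0 = A
  S(18) - B(1) = 17 = R
  H(7) - E(4) = 3 = D
Plaintext: LEGACYGUARD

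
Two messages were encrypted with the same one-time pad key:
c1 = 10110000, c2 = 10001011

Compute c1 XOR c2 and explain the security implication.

Step 1: c1 XOR c2 = (m1 XOR k) XOR (m2 XOR k).
Step 2: By XOR associativity/commutativity: = m1 XOR m2 XOR k XOR k = m1 XOR m2.
Step 3: 10110000 XOR 10001011 = 00111011 = 59.
Step 4: The key cancels out! An attacker learns m1 XOR m2 = 59, revealing the relationship between plaintexts.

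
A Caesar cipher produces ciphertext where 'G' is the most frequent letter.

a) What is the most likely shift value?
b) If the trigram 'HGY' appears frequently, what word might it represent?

Step 1: In English, 'E' is the most frequent letter (12.7%).
Step 2: The most frequent ciphertext letter is 'G' (position 6).
Step 3: Shift = (6 - 4) mod 26 = 2.
Step 4: Decrypt 'HGY' by shifting back 2:
  H -> F
  G -> E
  Y -> W
Step 5: 'HGY' decrypts to 'FEW'.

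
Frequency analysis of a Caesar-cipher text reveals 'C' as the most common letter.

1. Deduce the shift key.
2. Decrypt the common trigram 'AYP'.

Step 1: In English, 'E' is the most frequent letter (12.7%).
Step 2: The most frequent ciphertext letter is 'C' (position 2).
Step 3: Shift = (2 - 4) mod 26 = 24.
Step 4: Decrypt 'AYP' by shifting back 24:
  A -> C
  Y -> A
  P -> R
Step 5: 'AYP' decrypts to 'CAR'.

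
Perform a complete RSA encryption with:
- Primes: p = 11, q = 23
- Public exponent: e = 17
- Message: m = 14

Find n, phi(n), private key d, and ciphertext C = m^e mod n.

Step 1: n = 11 * 23 = 253.
Step 2: phi(n) = (11-1)(23-1) = 10 * 22 = 220.
Step 3: Find d = 17^(-1) mod 220 = 13.
  Verify: 17 * 13 = 221 = 1 (mod 220).
Step 4: C = 14^17 mod 253 = 20.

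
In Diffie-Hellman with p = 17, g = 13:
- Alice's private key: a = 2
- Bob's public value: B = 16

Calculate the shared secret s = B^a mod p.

Step 1: s = B^a mod p = 16^2 mod 17.
  16^1 mod 17 = 16
  16^2 mod 17 = (16 * 16) mod 17 = 1
Result: shared secret = 1.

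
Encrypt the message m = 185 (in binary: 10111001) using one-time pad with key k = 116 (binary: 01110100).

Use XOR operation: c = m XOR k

Step 1: Write out the XOR operation bit by bit:
  Message: 10111001
  Key:     01110100
  XOR:     11001101
Step 2: Convert to decimal: 11001101 = 205.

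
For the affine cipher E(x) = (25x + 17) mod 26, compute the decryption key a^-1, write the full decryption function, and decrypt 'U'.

Step 1: Find a^-1, the modular inverse of 25 mod 26.
Step 2: We need 25 * a^-1 = 1 (mod 26).
Step 3: 25 * 25 = 625 = 24 * 26 + 1, so a^-1 = 25.
Step 4: D(y) = 25(y - 17) mod 26.
Step 5: Apply to 'U' (y = 20): D(20) = 25 * (20 - 17) mod 26 = 25 * 3 mod 26 = 23 -> 'X'.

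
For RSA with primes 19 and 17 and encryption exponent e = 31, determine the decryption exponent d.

Step 1: n = 19 * 17 = 323.
Step 2: phi(n) = 18 * 16 = 288.
Step 3: Find d such that 31 * d = 1 (mod 288).
Step 4: d = 31^(-1) mod 288 = 223.
Verification: 31 * 223 = 6913 = 24 * 288 + 1.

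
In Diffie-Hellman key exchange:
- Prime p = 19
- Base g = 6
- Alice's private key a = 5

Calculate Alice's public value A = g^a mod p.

Step 1: A = g^a mod p = 6^5 mod 19.
  6^1 mod 19 = 6
  6^2 mod 19 = (6 * 6) mod 19 = 17
  6^3 mod 19 = (17 * 6) mod 19 = 7
  6^4 mod 19 = (7 * 6) mod 19 = 4
  6^5 mod 19 = (4 * 6) mod 19 = 5
Result: A = 5.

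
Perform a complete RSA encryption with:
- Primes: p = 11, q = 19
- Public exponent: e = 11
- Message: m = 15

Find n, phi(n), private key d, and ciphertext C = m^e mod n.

Step 1: n = 11 * 19 = 209.
Step 2: phi(n) = (11-1)(19-1) = 10 * 18 = 180.
Step 3: Find d = 11^(-1) mod 180 = 131.
  Verify: 11 * 131 = 1441 = 1 (mod 180).
Step 4: C = 15^11 mod 209 = 136.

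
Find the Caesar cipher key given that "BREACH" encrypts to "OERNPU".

Step 1: Compare first letters: B (position 1) -> O (position 14).
Step 2: Shift = (14 - 1) mod 26 = 13.
The shift value is 13.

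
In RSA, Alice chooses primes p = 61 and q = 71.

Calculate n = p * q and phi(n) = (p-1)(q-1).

Step 1: n = p * q = 61 * 71 = 4331.
Step 2: phi(n) = (p-1)(q-1) = 60 * 70 = 4200.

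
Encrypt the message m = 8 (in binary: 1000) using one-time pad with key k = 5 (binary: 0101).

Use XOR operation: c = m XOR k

Step 1: Write out the XOR operation bit by bit:
  Message: 1000
  Key:     0101
  XOR:     1101
Step 2: Convert to decimal: 1101 = 13.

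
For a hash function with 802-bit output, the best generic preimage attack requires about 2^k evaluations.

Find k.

Step 1: The hash has a 802-bit output.
Step 2: Preimage resistance means: given a digest h(x), it should be infeasible to find any input that hashes to it.
With a 802-bit output there are 2^802 possible digests, so a generic brute-force preimage search costs about 2^802 evaluations.
Step 3: Security level = 802 bits.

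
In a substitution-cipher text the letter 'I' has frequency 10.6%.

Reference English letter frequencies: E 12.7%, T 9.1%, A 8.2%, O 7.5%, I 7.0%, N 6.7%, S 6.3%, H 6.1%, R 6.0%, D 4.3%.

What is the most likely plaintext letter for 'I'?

Step 1: The observed frequency is 10.6%.
Step 2: Compare with English frequencies:
  E: 12.7% (difference: 2.1%)
  T: 9.1% (difference: 1.5%) <-- closest
  A: 8.2% (difference: 2.4%)
  O: 7.5% (difference: 3.1%)
  I: 7.0% (difference: 3.6%)
  N: 6.7% (difference: 3.9%)
  S: 6.3% (difference: 4.3%)
  H: 6.1% (difference: 4.5%)
  R: 6.0% (difference: 4.6%)
  D: 4.3% (difference: 6.3%)
Step 3: 'I' most likely represents 'T' (frequency 9.1%).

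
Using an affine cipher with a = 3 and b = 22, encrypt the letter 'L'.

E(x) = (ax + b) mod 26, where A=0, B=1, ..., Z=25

Step 1: Convert 'L' to number: x = 11.
Step 2: E(11) = (3 * 11 + 22) mod 26 = 55 mod 26 = 3.
Step 3: Convert 3 back to letter: D.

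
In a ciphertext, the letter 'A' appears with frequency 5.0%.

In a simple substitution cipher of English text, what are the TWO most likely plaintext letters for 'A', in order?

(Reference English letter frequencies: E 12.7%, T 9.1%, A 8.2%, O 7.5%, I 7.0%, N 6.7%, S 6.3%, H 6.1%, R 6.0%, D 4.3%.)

Step 1: Observed frequency of 'A' is 5.0%.
Step 2: Compute distances to each reference frequency and sort:
  D (4.3%): difference = 0.7% <-- BEST
  R (6.0%): difference = 1.0% <-- RUNNER-UP
  H (6.1%): difference = 1.1%
  S (6.3%): difference = 1.3%
  N (6.7%): difference = 1.7%
Step 3: Most likely is 'D' (4.3%, diff 0.7%); second most likely is 'R' (6.0%, diff 1.0%).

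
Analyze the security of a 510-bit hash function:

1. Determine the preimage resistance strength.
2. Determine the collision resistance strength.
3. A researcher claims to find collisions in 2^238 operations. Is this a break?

Step 1: Preimage resistance requires brute-force of 2^510 operations.
Step 2: Collision resistance (birthday bound) = 2^(510/2) = 2^255.
Step 3: The claimed attack costs 2^238 operations.
Step 4: Since 2^238 < 2^255, the claimed attack beats the generic birthday bound, so collision resistance is broken.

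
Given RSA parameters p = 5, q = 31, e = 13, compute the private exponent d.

Step 1: n = 5 * 31 = 155.
Step 2: phi(n) = 4 * 30 = 120.
Step 3: Find d such that 13 * d = 1 (mod 120).
Step 4: d = 13^(-1) mod 120 = 37.
Verification: 13 * 37 = 481 = 4 * 120 + 1.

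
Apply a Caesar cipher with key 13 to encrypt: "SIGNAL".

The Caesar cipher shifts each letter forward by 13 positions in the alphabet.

Step 1: For each letter, shift forward by 13 positions (mod 26).
  S (position 18) -> position (18+13) mod 26 = 5 -> F
  I (position 8) -> position (8+13) mod 26 = 21 -> V
  G (position 6) -> position (6+13) mod 26 = 19 -> T
  N (position 13) -> position (13+13) mod 26 = 0 -> A
  A (position 0) -> position (0+13) mod 26 = 13 -> N
  L (position 11) -> position (11+13) mod 26 = 24 -> Y
Result: FVTANY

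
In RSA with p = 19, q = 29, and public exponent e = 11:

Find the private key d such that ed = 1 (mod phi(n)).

Step 1: n = 19 * 29 = 551.
Step 2: phi(n) = 18 * 28 = 504.
Step 3: Find d such that 11 * d = 1 (mod 504).
Step 4: d = 11^(-1) mod 504 = 275.
Verification: 11 * 275 = 3025 = 6 * 504 + 1.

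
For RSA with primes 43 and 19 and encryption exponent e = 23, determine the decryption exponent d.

Step 1: n = 43 * 19 = 817.
Step 2: phi(n) = 42 * 18 = 756.
Step 3: Find d such that 23 * d = 1 (mod 756).
Step 4: d = 23^(-1) mod 756 = 263.
Verification: 23 * 263 = 6049 = 8 * 756 + 1.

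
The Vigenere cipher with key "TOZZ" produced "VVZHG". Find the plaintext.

Step 1: Extend key: TOZZT
Step 2: Decrypt each letter (c - k) mod 26:
  V(21) - T(19) = (21-19) mod 26 = 2 = C
  V(21) - O(14) = (21-14) mod 26 = 7 = H
  Z(25) - Z(25) = (25-25) mod 26 = 0 = A
  H(7) - Z(25) = (7-25) mod 26 = 8 = I
  G(6) - T(19) = (6-19) mod 26 = 13 = N
Plaintext: CHAIN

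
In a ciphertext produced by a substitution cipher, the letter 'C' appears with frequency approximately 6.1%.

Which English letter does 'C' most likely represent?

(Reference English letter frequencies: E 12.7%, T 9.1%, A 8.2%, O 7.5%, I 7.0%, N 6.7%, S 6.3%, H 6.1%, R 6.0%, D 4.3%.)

Step 1: The observed frequency is 6.1%.
Step 2: Compare with English frequencies:
  E: 12.7% (difference: 6.6%)
  T: 9.1% (difference: 3.0%)
  A: 8.2% (difference: 2.1%)
  O: 7.5% (difference: 1.4%)
  I: 7.0% (difference: 0.9%)
  N: 6.7% (difference: 0.6%)
  S: 6.3% (difference: 0.2%)
  H: 6.1% (difference: 0.0%) <-- closest
  R: 6.0% (difference: 0.1%)
  D: 4.3% (difference: 1.8%)
Step 3: 'C' most likely represents 'H' (frequency 6.1%).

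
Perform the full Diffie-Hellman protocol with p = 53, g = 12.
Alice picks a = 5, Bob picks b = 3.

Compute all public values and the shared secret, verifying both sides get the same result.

Step 1: A = g^a mod p = 12^5 mod 53 = 50.
Step 2: B = g^b mod p = 12^3 mod 53 = 32.
Step 3: Alice computes s = B^a mod p = 32^5 mod 53 = 26.
Step 4: Bob computes s = A^b mod p = 50^3 mod 53 = 26.
Both sides agree: shared secret = 26.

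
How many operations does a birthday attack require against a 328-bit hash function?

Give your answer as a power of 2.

Step 1: The birthday paradox gives collision probability ~50% after sqrt(2^n) = 2^(n/2) hashes.
Step 2: For 328-bit output: 2^(328/2) = 2^164.
Step 3: Approximately 2^164 hash computations needed.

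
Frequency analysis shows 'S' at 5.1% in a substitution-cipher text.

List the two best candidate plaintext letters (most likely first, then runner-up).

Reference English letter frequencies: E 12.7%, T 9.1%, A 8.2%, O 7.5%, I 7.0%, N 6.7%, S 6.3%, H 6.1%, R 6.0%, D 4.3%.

Step 1: Observed frequency of 'S' is 5.1%.
Step 2: Compute distances to each reference frequency and sort:
  D (4.3%): difference = 0.8% <-- BEST
  R (6.0%): difference = 0.9% <-- RUNNER-UP
  H (6.1%): difference = 1.0%
  S (6.3%): difference = 1.2%
  N (6.7%): difference = 1.6%
Step 3: Most likely is 'D' (4.3%, diff 0.8%); second most likely is 'R' (6.0%, diff 0.9%).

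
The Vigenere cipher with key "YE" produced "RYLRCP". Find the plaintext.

Step 1: Extend key: YEYEYE
Step 2: Decrypt each letter (c - k) mod 26:
  R(17) - Y(24) = (17-24) mod 26 = 19 = T
  Y(24) - E(4) = (24-4) mod 26 = 20 = U
  L(11) - Y(24) = (11-24) mod 26 = 13 = N
  R(17) - E(4) = (17-4) mod 26 = 13 = N
  C(2) - Y(24) = (2-24) mod 26 = 4 = E
  P(15) - E(4) = (15-4) mod 26 = 11 = L
Plaintext: TUNNEL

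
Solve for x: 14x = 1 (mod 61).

Step 1: We need x such that 14 * x = 1 (mod 61).
Step 2: Using the extended Euclidean algorithm or trial:
  14 * 48 = 672 = 11 * 61 + 1.
Step 3: Since 672 mod 61 = 1, the inverse is x = 48.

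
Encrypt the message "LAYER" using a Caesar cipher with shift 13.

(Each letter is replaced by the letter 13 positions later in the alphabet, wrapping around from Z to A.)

Step 1: For each letter, shift forward by 13 positions (mod 26).
  L (position 11) -> position (11+13) mod 26 = 24 -> Y
  A (position 0) -> position (0+13) mod 26 = 13 -> N
  Y (position 24) -> position (24+13) mod 26 = 11 -> L
  E (position 4) -> position (4+13) mod 26 = 17 -> R
  R (position 17) -> position (17+13) mod 26 = 4 -> E
Result: YNLRE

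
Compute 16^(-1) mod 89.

Step 1: We need x such that 16 * x = 1 (mod 89).
Step 2: Using the extended Euclidean algorithm or trial:
  16 * 39 = 624 = 7 * 89 + 1.
Step 3: Since 624 mod 89 = 1, the inverse is x = 39.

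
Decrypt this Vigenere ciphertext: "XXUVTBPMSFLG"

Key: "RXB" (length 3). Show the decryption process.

Step 1: Key 'RXB' has length 3. Extended key: RXBRXBRXBRXB
Step 2: Decrypt each position:
  X(23) - R(17) = 6 = G
  X(23) - X(23) = 0 = A
  U(20) - B(1) = 19 = T
  V(21) - R(17) = 4 = E
  T(19) - X(23) = 22 = W
  B(1) - B(1) = 0 = A
  P(15) - R(17) = 24 = Y
  M(12) - X(23) = 15 = P
  S(18) - B(1) = 17 = R
  F(5) - R(17) = 14 = O
  L(11) - X(23) = 14 = O
  G(6) - B(1) = 5 = F
Plaintext: GATEWAYPROOF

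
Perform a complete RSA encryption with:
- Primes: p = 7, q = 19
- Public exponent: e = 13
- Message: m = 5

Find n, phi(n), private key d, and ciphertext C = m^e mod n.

Step 1: n = 7 * 19 = 133.
Step 2: phi(n) = (7-1)(19-1) = 6 * 18 = 108.
Step 3: Find d = 13^(-1) mod 108 = 25.
  Verify: 13 * 25 = 325 = 1 (mod 108).
Step 4: C = 5^13 mod 133 = 131.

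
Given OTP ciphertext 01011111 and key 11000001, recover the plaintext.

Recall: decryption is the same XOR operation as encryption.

Step 1: XOR ciphertext with key:
  Ciphertext: 01011111
  Key:        11000001
  XOR:        10011110
Step 2: Plaintext = 10011110 = 158 in decimal.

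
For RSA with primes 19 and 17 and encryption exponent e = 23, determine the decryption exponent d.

Step 1: n = 19 * 17 = 323.
Step 2: phi(n) = 18 * 16 = 288.
Step 3: Find d such that 23 * d = 1 (mod 288).
Step 4: d = 23^(-1) mod 288 = 263.
Verification: 23 * 263 = 6049 = 21 * 288 + 1.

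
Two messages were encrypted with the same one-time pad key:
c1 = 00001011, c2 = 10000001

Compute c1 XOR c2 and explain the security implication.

Step 1: c1 XOR c2 = (m1 XOR k) XOR (m2 XOR k).
Step 2: By XOR associativity/commutativity: = m1 XOR m2 XOR k XOR k = m1 XOR m2.
Step 3: 00001011 XOR 10000001 = 10001010 = 138.
Step 4: The key cancels out! An attacker learns m1 XOR m2 = 138, revealing the relationship between plaintexts.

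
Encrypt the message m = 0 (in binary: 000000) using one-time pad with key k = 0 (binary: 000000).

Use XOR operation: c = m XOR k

Step 1: Write out the XOR operation bit by bit:
  Message: 000000
  Key:     000000
  XOR:     000000
Step 2: Convert to decimal: 000000 = 0.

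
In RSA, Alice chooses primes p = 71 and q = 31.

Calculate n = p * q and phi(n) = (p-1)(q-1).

Step 1: n = p * q = 71 * 31 = 2201.
Step 2: phi(n) = (p-1)(q-1) = 70 * 30 = 2100.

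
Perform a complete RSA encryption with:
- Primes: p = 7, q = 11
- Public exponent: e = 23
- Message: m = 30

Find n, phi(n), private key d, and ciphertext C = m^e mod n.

Step 1: n = 7 * 11 = 77.
Step 2: phi(n) = (7-1)(11-1) = 6 * 10 = 60.
Step 3: Find d = 23^(-1) mod 60 = 47.
  Verify: 23 * 47 = 1081 = 1 (mod 60).
Step 4: C = 30^23 mod 77 = 39.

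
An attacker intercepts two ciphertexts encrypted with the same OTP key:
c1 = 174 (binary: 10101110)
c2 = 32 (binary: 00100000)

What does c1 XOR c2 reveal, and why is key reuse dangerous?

Step 1: c1 XOR c2 = (m1 XOR k) XOR (m2 XOR k).
Step 2: By XOR associativity/commutativity: = m1 XOR m2 XOR k XOR k = m1 XOR m2.
Step 3: 10101110 XOR 00100000 = 10001110 = 142.
Step 4: The key cancels out! An attacker learns m1 XOR m2 = 142, revealing the relationship between plaintexts.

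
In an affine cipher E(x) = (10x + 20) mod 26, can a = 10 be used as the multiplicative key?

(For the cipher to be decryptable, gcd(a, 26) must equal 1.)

Step 1: Compute gcd(10, 26).
Step 2: gcd(10, 26) = 2.
Since gcd = 2 != 1, 10 shares a common factor with 26, so it cannot be used.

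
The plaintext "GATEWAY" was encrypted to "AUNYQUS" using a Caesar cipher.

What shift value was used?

Step 1: Compare first letters: G (position 6) -> A (position 0).
Step 2: Shift = (0 - 6) mod 26 = 20.
The shift value is 20.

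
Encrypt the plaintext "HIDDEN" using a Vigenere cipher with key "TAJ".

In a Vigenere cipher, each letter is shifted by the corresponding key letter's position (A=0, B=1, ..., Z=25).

Step 1: Repeat key to match plaintext length:
  Plaintext: HIDDEN
  Key:       TAJTAJ
Step 2: Encrypt each letter:
  H(7) + T(19) = (7+19) mod 26 = 0 = A
  I(8) + A(0) = (8+0) mod 26 = 8 = I
  D(3) + J(9) = (3+9) mod 26 = 12 = M
  D(3) + T(19) = (3+19) mod 26 = 22 = W
  E(4) + A(0) = (4+0) mod 26 = 4 = E
  N(13) + J(9) = (13+9) mod 26 = 22 = W
Ciphertext: AIMWEW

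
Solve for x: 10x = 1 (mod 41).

Step 1: We need x such that 10 * x = 1 (mod 41).
Step 2: Using the extended Euclidean algorithm or trial:
  10 * 37 = 370 = 9 * 41 + 1.
Step 3: Since 370 mod 41 = 1, the inverse is x = 37.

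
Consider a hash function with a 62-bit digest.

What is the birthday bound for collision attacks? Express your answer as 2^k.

Step 1: The birthday paradox gives collision probability ~50% after sqrt(2^n) = 2^(n/2) hashes.
Step 2: For 62-bit output: 2^(62/2) = 2^31.
Step 3: Approximately 2^31 hash computations needed.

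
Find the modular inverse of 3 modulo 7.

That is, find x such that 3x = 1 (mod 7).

Step 1: We need x such that 3 * x = 1 (mod 7).
Step 2: Using the extended Euclidean algorithm or trial:
  3 * 5 = 15 = 2 * 7 + 1.
Step 3: Since 15 mod 7 = 1, the inverse is x = 5.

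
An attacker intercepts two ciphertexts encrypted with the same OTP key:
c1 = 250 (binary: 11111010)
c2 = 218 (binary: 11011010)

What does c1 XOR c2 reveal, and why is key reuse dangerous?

Step 1: c1 XOR c2 = (m1 XOR k) XOR (m2 XOR k).
Step 2: By XOR associativity/commutativity: = m1 XOR m2 XOR k XOR k = m1 XOR m2.
Step 3: 11111010 XOR 11011010 = 00100000 = 32.
Step 4: The key cancels out! An attacker learns m1 XOR m2 = 32, revealing the relationship between plaintexts.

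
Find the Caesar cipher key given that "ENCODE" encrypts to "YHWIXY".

Step 1: Compare first letters: E (position 4) -> Y (position 24).
Step 2: Shift = (24 - 4) mod 26 = 20.
The shift value is 20.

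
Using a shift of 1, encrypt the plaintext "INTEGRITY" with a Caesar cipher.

Step 1: For each letter, shift forward by 1 positions (mod 26).
  I (position 8) -> position (8+1) mod 26 = 9 -> J
  N (position 13) -> position (13+1) mod 26 = 14 -> O
  T (position 19) -> position (19+1) mod 26 = 20 -> U
  E (position 4) -> position (4+1) mod 26 = 5 -> F
  G (position 6) -> position (6+1) mod 26 = 7 -> H
  R (position 17) -> position (17+1) mod 26 = 18 -> S
  I (position 8) -> position (8+1) mod 26 = 9 -> J
  T (position 19) -> position (19+1) mod 26 = 20 -> U
  Y (position 24) -> position (24+1) mod 26 = 25 -> Z
Result: JOUFHSJUZ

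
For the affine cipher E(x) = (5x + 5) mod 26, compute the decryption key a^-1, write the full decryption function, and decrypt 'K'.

Step 1: Find a^-1, the modular inverse of 5 mod 26.
Step 2: We need 5 * a^-1 = 1 (mod 26).
Step 3: 5 * 21 = 105 = 4 * 26 + 1, so a^-1 = 21.
Step 4: D(y) = 21(y - 5) mod 26.
Step 5: Apply to 'K' (y = 10): D(10) = 21 * (10 - 5) mod 26 = 21 * 5 mod 26 = 1 -> 'B'.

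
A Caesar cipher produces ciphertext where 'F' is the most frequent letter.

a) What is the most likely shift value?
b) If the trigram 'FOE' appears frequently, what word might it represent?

Step 1: In English, 'E' is the most frequent letter (12.7%).
Step 2: The most frequent ciphertext letter is 'F' (position 5).
Step 3: Shift = (5 - 4) mod 26 = 1.
Step 4: Decrypt 'FOE' by shifting back 1:
  F -> E
  O -> N
  E -> D
Step 5: 'FOE' decrypts to 'END'.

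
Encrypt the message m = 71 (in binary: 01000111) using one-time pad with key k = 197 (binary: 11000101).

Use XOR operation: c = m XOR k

Step 1: Write out the XOR operation bit by bit:
  Message: 01000111
  Key:     11000101
  XOR:     10000010
Step 2: Convert to decimal: 10000010 = 130.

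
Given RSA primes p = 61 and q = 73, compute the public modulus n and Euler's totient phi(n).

Step 1: n = p * q = 61 * 73 = 4453.
Step 2: phi(n) = (p-1)(q-1) = 60 * 72 = 4320.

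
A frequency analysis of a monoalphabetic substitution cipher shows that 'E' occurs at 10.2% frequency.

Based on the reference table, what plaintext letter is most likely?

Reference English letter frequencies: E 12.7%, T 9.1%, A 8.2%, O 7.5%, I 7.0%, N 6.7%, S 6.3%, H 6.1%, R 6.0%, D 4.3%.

Step 1: The observed frequency is 10.2%.
Step 2: Compare with English frequencies:
  E: 12.7% (difference: 2.5%)
  T: 9.1% (difference: 1.1%) <-- closest
  A: 8.2% (difference: 2.0%)
  O: 7.5% (difference: 2.7%)
  I: 7.0% (difference: 3.2%)
  N: 6.7% (difference: 3.5%)
  S: 6.3% (difference: 3.9%)
  H: 6.1% (difference: 4.1%)
  R: 6.0% (difference: 4.2%)
  D: 4.3% (difference: 5.9%)
Step 3: 'E' most likely represents 'T' (frequency 9.1%).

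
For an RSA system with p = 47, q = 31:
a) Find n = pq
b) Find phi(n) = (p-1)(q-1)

Step 1: n = p * q = 47 * 31 = 1457.
Step 2: phi(n) = (p-1)(q-1) = 46 * 30 = 1380.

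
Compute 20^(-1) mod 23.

Step 1: We need x such that 20 * x = 1 (mod 23).
Step 2: Using the extended Euclidean algorithm or trial:
  20 * 15 = 300 = 13 * 23 + 1.
Step 3: Since 300 mod 23 = 1, the inverse is x = 15.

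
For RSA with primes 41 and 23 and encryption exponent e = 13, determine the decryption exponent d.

Step 1: n = 41 * 23 = 943.
Step 2: phi(n) = 40 * 22 = 880.
Step 3: Find d such that 13 * d = 1 (mod 880).
Step 4: d = 13^(-1) mod 880 = 677.
Verification: 13 * 677 = 8801 = 10 * 880 + 1.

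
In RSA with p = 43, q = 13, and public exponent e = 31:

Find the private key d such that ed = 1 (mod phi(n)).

Step 1: n = 43 * 13 = 559.
Step 2: phi(n) = 42 * 12 = 504.
Step 3: Find d such that 31 * d = 1 (mod 504).
Step 4: d = 31^(-1) mod 504 = 439.
Verification: 31 * 439 = 13609 = 27 * 504 + 1.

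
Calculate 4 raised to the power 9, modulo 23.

Step 1: Compute 4^9 mod 23 step by step, reducing modulo 23 at each step.
  4^1 mod 23 = 4
  4^2 mod 23 = (4 * 4) mod 23 = 16
  4^3 mod 23 = (16 * 4) mod 23 = 18
  4^4 mod 23 = (18 * 4) mod 23 = 3
  4^5 mod 23 = (3 * 4) mod 23 = 12
  4^6 mod 23 = (12 * 4) mod 23 = 2
  4^7 mod 23 = (2 * 4) mod 23 = 8
  4^8 mod 23 = (8 * 4) mod 23 = 9
  4^9 mod 23 = (9 * 4) mod 23 = 13
Step 2: Result = 13.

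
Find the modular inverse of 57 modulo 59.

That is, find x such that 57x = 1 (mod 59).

Step 1: We need x such that 57 * x = 1 (mod 59).
Step 2: Using the extended Euclidean algorithm or trial:
  57 * 29 = 1653 = 28 * 59 + 1.
Step 3: Since 1653 mod 59 = 1, the inverse is x = 29.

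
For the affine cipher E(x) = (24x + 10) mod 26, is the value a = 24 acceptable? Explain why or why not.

Step 1: Compute gcd(24, 26).
Step 2: gcd(24, 26) = 2.
Since gcd = 2 != 1, 24 shares a common factor with 26, so it cannot be used.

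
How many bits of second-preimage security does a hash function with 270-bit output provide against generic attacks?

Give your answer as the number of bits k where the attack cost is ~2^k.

Step 1: The hash has a 270-bit output.
Step 2: Second-preimage resistance means: given a specific input x, it should be infeasible to find a different y with h(y) = h(x).
With a 270-bit output, a generic search for a second preimage costs about 2^270 evaluations (each trial matches the fixed target with probability 2^-270).
Step 3: Security level = 270 bits.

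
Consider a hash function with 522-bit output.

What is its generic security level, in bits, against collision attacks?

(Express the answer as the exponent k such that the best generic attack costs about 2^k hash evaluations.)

Step 1: The hash has a 522-bit output.
Step 2: Collision resistance means it should be infeasible to find any x != y with h(x) = h(y).
By the birthday bound, a generic collision search succeeds after about sqrt(2^522) = 2^(522/2) = 2^261 evaluations.
Step 3: Security level = 261 bits.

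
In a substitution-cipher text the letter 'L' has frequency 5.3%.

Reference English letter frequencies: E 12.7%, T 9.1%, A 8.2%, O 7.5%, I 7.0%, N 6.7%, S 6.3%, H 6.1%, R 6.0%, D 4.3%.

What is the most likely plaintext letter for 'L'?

Step 1: The observed frequency is 5.3%.
Step 2: Compare with English frequencies:
  E: 12.7% (difference: 7.4%)
  T: 9.1% (difference: 3.8%)
  A: 8.2% (difference: 2.9%)
  O: 7.5% (difference: 2.2%)
  I: 7.0% (difference: 1.7%)
  N: 6.7% (difference: 1.4%)
  S: 6.3% (difference: 1.0%)
  H: 6.1% (difference: 0.8%)
  R: 6.0% (difference: 0.7%) <-- closest
  D: 4.3% (difference: 1.0%)
Step 3: 'L' most likely represents 'R' (frequency 6.0%).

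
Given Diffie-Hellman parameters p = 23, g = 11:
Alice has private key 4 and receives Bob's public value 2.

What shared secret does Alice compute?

Step 1: s = B^a mod p = 2^4 mod 23.
  2^1 mod 23 = 2
  2^2 mod 23 = (2 * 2) mod 23 = 4
  2^3 mod 23 = (4 * 2) mod 23 = 8
  2^4 mod 23 = (8 * 2) mod 23 = 16
Result: shared secret = 16.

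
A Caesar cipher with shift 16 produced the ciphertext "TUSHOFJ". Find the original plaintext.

Step 1: Reverse the shift by subtracting 16 from each letter position.
  T (position 19) -> position (19-16) mod 26 = 3 -> D
  U (position 20) -> position (20-16) mod 26 = 4 -> E
  S (position 18) -> position (18-16) mod 26 = 2 -> C
  H (position 7) -> position (7-16) mod 26 = 17 -> R
  O (position 14) -> position (14-16) mod 26 = 24 -> Y
  F (position 5) -> position (5-16) mod 26 = 15 -> P
  J (position 9) -> position (9-16) mod 26 = 19 -> T
Decrypted message: DECRYPT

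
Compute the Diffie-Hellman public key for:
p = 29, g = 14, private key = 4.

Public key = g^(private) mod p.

Step 1: A = g^a mod p = 14^4 mod 29.
  14^1 mod 29 = 14
  14^2 mod 29 = (14 * 14) mod 29 = 22
  14^3 mod 29 = (22 * 14) mod 29 = 18
  14^4 mod 29 = (18 * 14) mod 29 = 20
Result: A = 20.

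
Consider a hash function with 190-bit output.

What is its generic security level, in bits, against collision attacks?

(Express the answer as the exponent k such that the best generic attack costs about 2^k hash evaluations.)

Step 1: The hash has a 190-bit output.
Step 2: Collision resistance means it should be infeasible to find any x != y with h(x) = h(y).
By the birthday bound, a generic collision search succeeds after about sqrt(2^190) = 2^(190/2) = 2^95 evaluations.
Step 3: Security level = 95 bits.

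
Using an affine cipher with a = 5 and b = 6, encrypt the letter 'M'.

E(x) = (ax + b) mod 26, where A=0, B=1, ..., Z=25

Step 1: Convert 'M' to number: x = 12.
Step 2: E(12) = (5 * 12 + 6) mod 26 = 66 mod 26 = 14.
Step 3: Convert 14 back to letter: O.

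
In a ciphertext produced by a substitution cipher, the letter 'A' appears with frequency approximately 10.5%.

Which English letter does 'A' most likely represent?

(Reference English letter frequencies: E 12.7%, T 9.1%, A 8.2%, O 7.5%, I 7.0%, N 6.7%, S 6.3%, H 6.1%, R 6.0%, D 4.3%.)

Step 1: The observed frequency is 10.5%.
Step 2: Compare with English frequencies:
  E: 12.7% (difference: 2.2%)
  T: 9.1% (difference: 1.4%) <-- closest
  A: 8.2% (difference: 2.3%)
  O: 7.5% (difference: 3.0%)
  I: 7.0% (difference: 3.5%)
  N: 6.7% (difference: 3.8%)
  S: 6.3% (difference: 4.2%)
  H: 6.1% (difference: 4.4%)
  R: 6.0% (difference: 4.5%)
  D: 4.3% (difference: 6.2%)
Step 3: 'A' most likely represents 'T' (frequency 9.1%).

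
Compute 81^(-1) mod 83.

Step 1: We need x such that 81 * x = 1 (mod 83).
Step 2: Using the extended Euclidean algorithm or trial:
  81 * 41 = 3321 = 40 * 83 + 1.
Step 3: Since 3321 mod 83 = 1, the inverse is x = 41.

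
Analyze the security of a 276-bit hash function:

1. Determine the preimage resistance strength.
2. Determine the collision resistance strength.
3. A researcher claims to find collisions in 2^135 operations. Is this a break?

Step 1: Preimage resistance requires brute-force of 2^276 operations.
Step 2: Collision resistance (birthday bound) = 2^(276/2) = 2^138.
Step 3: The claimed attack costs 2^135 operations.
Step 4: Since 2^135 < 2^138, the claimed attack beats the generic birthday bound, so collision resistance is broken.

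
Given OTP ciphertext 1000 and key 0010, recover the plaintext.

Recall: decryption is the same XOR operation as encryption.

Step 1: XOR ciphertext with key:
  Ciphertext: 1000
  Key:        0010
  XOR:        1010
Step 2: Plaintext = 1010 = 10 in decimal.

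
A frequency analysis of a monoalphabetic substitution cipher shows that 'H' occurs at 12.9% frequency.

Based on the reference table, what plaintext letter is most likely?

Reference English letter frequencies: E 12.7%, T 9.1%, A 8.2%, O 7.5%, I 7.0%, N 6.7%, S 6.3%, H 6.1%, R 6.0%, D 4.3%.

Step 1: The observed frequency is 12.9%.
Step 2: Compare with English frequencies:
  E: 12.7% (difference: 0.2%) <-- closest
  T: 9.1% (difference: 3.8%)
  A: 8.2% (difference: 4.7%)
  O: 7.5% (difference: 5.4%)
  I: 7.0% (difference: 5.9%)
  N: 6.7% (difference: 6.2%)
  S: 6.3% (difference: 6.6%)
  H: 6.1% (difference: 6.8%)
  R: 6.0% (difference: 6.9%)
  D: 4.3% (difference: 8.6%)
Step 3: 'H' most likely represents 'E' (frequency 12.7%).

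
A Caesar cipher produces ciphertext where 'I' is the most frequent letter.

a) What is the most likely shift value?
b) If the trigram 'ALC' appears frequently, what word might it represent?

Step 1: In English, 'E' is the most frequent letter (12.7%).
Step 2: The most frequent ciphertext letter is 'I' (position 8).
Step 3: Shift = (8 - 4) mod 26 = 4.
Step 4: Decrypt 'ALC' by shifting back 4:
  A -> W
  L -> H
  C -> Y
Step 5: 'ALC' decrypts to 'WHY'.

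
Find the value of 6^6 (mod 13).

Step 1: Compute 6^6 mod 13 step by step, reducing modulo 13 at each step.
  6^1 mod 13 = 6
  6^2 mod 13 = (6 * 6) mod 13 = 10
  6^3 mod 13 = (10 * 6) mod 13 = 8
  6^4 mod 13 = (8 * 6) mod 13 = 9
  6^5 mod 13 = (9 * 6) mod 13 = 2
  6^6 mod 13 = (2 * 6) mod 13 = 12
Step 2: Result = 12.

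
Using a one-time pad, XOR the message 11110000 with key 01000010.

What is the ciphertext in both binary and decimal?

Step 1: Write out the XOR operation bit by bit:
  Message: 11110000
  Key:     01000010
  XOR:     10110010
Step 2: Convert to decimal: 10110010 = 178.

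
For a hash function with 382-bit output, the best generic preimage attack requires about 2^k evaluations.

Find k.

Step 1: The hash has a 382-bit output.
Step 2: Preimage resistance means: given a digest h(x), it should be infeasible to find any input that hashes to it.
With a 382-bit output there are 2^382 possible digests, so a generic brute-force preimage search costs about 2^382 evaluations.
Step 3: Security level = 382 bits.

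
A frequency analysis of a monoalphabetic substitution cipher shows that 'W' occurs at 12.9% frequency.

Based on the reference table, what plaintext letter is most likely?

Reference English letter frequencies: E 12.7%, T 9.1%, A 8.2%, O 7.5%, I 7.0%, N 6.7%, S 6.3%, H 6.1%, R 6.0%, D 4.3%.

Step 1: The observed frequency is 12.9%.
Step 2: Compare with English frequencies:
  E: 12.7% (difference: 0.2%) <-- closest
  T: 9.1% (difference: 3.8%)
  A: 8.2% (difference: 4.7%)
  O: 7.5% (difference: 5.4%)
  I: 7.0% (difference: 5.9%)
  N: 6.7% (difference: 6.2%)
  S: 6.3% (difference: 6.6%)
  H: 6.1% (difference: 6.8%)
  R: 6.0% (difference: 6.9%)
  D: 4.3% (difference: 8.6%)
Step 3: 'W' most likely represents 'E' (frequency 12.7%).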